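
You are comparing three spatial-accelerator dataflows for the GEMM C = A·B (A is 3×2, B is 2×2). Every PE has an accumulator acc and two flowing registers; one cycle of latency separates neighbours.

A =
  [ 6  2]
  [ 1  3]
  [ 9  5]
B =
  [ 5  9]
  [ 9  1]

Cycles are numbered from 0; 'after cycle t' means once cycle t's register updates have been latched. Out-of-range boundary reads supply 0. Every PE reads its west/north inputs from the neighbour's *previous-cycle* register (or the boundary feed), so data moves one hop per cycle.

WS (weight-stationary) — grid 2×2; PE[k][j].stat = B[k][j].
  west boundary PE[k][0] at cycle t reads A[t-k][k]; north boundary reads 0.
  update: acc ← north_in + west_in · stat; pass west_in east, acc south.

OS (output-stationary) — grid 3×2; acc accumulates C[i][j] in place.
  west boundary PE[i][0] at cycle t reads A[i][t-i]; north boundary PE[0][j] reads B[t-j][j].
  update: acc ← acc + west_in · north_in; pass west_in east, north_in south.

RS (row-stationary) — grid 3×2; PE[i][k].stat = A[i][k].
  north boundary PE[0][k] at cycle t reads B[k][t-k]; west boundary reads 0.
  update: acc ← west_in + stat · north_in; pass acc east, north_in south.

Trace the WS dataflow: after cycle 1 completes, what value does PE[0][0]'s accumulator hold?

Tracing WS — 2×2 array, target PE[0][0]:
  after 0 — PE[0][0] acc=30, pass-E 6, pass-S 30
  after 1 — PE[0][0] acc=5, pass-E 1, pass-S 5

PE[0][0].acc = 5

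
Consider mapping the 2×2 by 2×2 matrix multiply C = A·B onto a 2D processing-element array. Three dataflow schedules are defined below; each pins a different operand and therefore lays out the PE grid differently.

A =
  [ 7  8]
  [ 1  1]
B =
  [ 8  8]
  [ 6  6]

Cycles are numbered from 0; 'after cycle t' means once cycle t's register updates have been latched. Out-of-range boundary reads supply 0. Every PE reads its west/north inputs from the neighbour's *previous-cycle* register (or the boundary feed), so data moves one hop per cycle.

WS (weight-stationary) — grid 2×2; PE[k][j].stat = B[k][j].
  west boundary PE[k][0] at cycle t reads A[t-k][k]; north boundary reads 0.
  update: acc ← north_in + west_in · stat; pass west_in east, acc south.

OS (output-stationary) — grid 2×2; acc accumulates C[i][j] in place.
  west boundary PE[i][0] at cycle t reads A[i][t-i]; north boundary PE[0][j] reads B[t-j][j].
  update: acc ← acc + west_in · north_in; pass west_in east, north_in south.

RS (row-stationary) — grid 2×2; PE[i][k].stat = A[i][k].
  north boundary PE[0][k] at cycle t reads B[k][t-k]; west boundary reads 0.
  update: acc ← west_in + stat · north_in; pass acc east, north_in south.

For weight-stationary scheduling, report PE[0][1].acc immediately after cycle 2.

PE[0][1].acc = 8

WS 2×2: PE[0][1] cycle-by-cycle (with neighbour feeds):
  step 0 · PE0,0: acc=56; fwd→7 fwd↓56
  step 0 · PE0,1: acc=0; fwd→0 fwd↓0
  step 1 · PE0,0: acc=8; fwd→1 fwd↓8
  step 1 · PE0,1: acc=56; fwd→7 fwd↓56
  step 2 · PE0,0: acc=0; fwd→0 fwd↓0
  step 2 · PE0,1: acc=8; fwd→1 fwd↓8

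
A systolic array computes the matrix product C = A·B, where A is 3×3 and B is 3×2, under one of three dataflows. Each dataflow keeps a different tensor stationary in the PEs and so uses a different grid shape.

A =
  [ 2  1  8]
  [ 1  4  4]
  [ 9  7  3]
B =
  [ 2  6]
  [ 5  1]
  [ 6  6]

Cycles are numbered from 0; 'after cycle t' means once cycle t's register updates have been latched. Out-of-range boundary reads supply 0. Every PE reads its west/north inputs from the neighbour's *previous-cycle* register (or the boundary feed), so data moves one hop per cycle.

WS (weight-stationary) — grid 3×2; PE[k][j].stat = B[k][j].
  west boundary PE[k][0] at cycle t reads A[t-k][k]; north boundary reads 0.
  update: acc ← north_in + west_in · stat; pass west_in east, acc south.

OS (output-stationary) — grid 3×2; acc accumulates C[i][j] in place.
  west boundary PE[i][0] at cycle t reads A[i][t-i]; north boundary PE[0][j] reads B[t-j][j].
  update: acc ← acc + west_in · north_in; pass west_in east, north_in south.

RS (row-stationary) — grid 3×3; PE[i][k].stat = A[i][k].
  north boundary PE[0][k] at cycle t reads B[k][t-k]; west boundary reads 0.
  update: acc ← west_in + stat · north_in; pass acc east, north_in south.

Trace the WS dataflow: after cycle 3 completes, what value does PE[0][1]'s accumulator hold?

PE[0][1].acc = 54

WS (3×2). Following PE[0][1] plus its west/north inputs:
  @0  [0,0]  acc 4  |  →2  ↓4
  @0  [0,1]  acc 0  |  →0  ↓0
  @1  [0,0]  acc 2  |  →1  ↓2
  @1  [0,1]  acc 12  |  →2  ↓12
  @2  [0,0]  acc 18  |  →9  ↓18
  @2  [0,1]  acc 6  |  →1  ↓6
  @3  [0,0]  acc 0  |  →0  ↓0
  @3  [0,1]  acc 54  |  →9  ↓54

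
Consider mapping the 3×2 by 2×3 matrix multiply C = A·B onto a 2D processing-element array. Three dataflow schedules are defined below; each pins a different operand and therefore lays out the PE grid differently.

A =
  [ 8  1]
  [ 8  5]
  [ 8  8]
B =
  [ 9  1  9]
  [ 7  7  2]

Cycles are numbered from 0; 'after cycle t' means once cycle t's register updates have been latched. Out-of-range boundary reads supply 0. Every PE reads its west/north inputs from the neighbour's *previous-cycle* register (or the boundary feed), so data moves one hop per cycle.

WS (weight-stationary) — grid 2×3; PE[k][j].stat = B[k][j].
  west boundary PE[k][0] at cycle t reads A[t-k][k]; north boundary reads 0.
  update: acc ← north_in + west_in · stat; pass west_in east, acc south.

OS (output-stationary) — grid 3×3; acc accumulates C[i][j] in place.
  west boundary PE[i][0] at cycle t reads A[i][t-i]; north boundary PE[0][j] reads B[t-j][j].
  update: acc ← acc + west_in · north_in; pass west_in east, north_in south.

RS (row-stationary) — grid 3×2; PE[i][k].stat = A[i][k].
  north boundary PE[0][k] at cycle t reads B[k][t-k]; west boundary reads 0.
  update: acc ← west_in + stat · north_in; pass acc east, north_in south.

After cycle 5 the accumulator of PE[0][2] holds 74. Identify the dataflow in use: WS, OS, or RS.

dataflow = OS

Under WS (2×3), PE[0][2]:
  cycle 0: PE[0][2] → acc 0, east 0, south 0
  cycle 1: PE[0][2] → acc 0, east 0, south 0
  cycle 2: PE[0][2] → acc 72, east 8, south 72
  cycle 3: PE[0][2] → acc 72, east 8, south 72
  cycle 4: PE[0][2] → acc 72, east 8, south 72
  cycle 5: PE[0][2] → acc 0, east 0, south 0
Under OS (3×3), PE[0][2]:
  cycle 0: PE[0][2] → acc 0, east 0, south 0
  cycle 1: PE[0][2] → acc 0, east 0, south 0
  cycle 2: PE[0][2] → acc 72, east 8, south 9
  cycle 3: PE[0][2] → acc 74, east 1, south 2
  cycle 4: PE[0][2] → acc 74, east 0, south 0
  cycle 5: PE[0][2] → acc 74, east 0, south 0
RS (3×2): PE[0][2] does not exist.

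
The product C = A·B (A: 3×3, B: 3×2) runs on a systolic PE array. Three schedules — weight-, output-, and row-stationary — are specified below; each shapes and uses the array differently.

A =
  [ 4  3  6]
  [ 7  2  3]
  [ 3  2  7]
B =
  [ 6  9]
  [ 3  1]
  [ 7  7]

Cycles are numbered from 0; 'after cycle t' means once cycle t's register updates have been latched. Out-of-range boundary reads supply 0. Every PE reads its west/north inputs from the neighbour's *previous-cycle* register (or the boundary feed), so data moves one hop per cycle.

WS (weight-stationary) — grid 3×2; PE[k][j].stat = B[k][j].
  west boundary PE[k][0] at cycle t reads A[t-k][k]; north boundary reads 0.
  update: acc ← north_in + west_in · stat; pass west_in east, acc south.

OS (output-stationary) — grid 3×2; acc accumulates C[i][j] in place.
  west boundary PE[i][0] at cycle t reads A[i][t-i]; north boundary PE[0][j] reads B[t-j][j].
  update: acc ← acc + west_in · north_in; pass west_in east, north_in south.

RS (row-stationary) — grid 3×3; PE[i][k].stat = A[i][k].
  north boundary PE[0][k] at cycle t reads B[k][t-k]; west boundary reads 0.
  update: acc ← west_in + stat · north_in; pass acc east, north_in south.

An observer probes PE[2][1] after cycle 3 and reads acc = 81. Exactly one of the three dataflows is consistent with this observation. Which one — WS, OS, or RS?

dataflow = WS

Under WS (3×2), PE[2][1]:
  c0 r2c1: 0 / 0 / 0
  c1 r2c1: 0 / 0 / 0
  c2 r2c1: 0 / 0 / 0
  c3 r2c1: 81 / 6 / 81
Under OS (3×2), PE[2][1]:
  c0 r2c1: 0 / 0 / 0
  c1 r2c1: 0 / 0 / 0
  c2 r2c1: 0 / 0 / 0
  c3 r2c1: 27 / 3 / 9
Under RS (3×3), PE[2][1]:
  c0 r2c1: 0 / 0 / 0
  c1 r2c1: 0 / 0 / 0
  c2 r2c1: 0 / 0 / 0
  c3 r2c1: 24 / 24 / 3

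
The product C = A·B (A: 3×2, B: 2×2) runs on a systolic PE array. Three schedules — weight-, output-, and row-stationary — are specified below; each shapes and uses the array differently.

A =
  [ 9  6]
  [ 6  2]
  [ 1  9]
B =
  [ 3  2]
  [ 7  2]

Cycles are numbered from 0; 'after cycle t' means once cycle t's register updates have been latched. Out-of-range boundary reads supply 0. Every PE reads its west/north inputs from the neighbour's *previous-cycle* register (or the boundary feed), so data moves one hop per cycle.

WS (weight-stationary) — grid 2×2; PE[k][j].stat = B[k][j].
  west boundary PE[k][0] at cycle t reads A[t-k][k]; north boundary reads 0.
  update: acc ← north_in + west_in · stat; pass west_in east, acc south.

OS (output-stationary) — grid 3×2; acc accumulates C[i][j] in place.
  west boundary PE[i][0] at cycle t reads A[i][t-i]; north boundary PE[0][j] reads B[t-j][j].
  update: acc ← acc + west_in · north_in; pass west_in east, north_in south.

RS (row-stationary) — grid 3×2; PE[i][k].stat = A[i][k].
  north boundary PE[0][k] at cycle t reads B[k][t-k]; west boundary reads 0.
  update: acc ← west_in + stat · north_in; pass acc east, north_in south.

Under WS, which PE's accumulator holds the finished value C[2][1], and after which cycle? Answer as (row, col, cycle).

WS: C[2][1] accumulates in PE[1][1]:
  cycle 0: PE[1][1] → acc 0, east 0, south 0
  cycle 1: PE[1][1] → acc 0, east 0, south 0
  cycle 2: PE[1][1] → acc 30, east 6, south 30
  cycle 3: PE[1][1] → acc 16, east 2, south 16
  cycle 4: PE[1][1] → acc 20, east 9, south 20

(row, col, cycle) = (1, 1, 4)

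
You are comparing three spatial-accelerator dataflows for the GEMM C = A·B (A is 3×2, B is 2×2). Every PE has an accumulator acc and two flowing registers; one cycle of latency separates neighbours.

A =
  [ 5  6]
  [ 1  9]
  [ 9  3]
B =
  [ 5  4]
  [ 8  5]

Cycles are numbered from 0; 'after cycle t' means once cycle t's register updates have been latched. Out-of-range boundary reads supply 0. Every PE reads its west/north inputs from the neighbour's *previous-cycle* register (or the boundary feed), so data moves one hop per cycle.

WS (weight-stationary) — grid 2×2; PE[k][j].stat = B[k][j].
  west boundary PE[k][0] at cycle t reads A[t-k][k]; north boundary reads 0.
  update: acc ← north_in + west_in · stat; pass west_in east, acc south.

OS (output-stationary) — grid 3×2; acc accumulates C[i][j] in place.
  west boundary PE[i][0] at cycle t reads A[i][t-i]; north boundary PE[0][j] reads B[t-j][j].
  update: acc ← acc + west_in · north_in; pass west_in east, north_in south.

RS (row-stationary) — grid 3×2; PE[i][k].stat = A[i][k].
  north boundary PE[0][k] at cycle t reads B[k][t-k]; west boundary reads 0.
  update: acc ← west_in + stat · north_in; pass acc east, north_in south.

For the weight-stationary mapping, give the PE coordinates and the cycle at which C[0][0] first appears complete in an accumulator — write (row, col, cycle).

(row, col, cycle) = (1, 0, 1)

WS: C[0][0] accumulates in PE[1][0]:
  after 0 — PE[1][0] acc=0, pass-E 0, pass-S 0
  after 1 — PE[1][0] acc=73, pass-E 6, pass-S 73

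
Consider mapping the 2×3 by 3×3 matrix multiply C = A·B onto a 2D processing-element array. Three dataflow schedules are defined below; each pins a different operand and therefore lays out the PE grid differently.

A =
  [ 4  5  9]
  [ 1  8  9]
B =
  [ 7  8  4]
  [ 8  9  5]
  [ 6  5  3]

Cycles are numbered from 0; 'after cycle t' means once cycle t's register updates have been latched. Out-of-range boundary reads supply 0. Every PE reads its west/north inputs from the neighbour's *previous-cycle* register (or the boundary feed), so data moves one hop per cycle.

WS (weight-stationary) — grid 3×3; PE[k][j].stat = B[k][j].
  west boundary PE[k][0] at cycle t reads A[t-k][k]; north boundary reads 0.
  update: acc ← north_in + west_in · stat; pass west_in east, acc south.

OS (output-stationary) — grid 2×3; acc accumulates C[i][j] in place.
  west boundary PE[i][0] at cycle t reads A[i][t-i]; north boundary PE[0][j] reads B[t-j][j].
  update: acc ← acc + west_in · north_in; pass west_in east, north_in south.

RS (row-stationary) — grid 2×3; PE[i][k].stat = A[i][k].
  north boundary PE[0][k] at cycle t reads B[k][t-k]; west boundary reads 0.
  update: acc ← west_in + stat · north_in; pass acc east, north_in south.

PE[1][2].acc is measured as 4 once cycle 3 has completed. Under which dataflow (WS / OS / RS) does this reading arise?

dataflow = OS

— WS: 3×3; PE[1][2] trace:
  step 0 · PE1,2: acc=0; fwd→0 fwd↓0
  step 1 · PE1,2: acc=0; fwd→0 fwd↓0
  step 2 · PE1,2: acc=0; fwd→0 fwd↓0
  step 3 · PE1,2: acc=41; fwd→5 fwd↓41
— OS: 2×3; PE[1][2] trace:
  step 0 · PE1,2: acc=0; fwd→0 fwd↓0
  step 1 · PE1,2: acc=0; fwd→0 fwd↓0
  step 2 · PE1,2: acc=0; fwd→0 fwd↓0
  step 3 · PE1,2: acc=4; fwd→1 fwd↓4
— RS: 2×3; PE[1][2] trace:
  step 0 · PE1,2: acc=0; fwd→0 fwd↓0
  step 1 · PE1,2: acc=0; fwd→0 fwd↓0
  step 2 · PE1,2: acc=0; fwd→0 fwd↓0
  step 3 · PE1,2: acc=125; fwd→125 fwd↓6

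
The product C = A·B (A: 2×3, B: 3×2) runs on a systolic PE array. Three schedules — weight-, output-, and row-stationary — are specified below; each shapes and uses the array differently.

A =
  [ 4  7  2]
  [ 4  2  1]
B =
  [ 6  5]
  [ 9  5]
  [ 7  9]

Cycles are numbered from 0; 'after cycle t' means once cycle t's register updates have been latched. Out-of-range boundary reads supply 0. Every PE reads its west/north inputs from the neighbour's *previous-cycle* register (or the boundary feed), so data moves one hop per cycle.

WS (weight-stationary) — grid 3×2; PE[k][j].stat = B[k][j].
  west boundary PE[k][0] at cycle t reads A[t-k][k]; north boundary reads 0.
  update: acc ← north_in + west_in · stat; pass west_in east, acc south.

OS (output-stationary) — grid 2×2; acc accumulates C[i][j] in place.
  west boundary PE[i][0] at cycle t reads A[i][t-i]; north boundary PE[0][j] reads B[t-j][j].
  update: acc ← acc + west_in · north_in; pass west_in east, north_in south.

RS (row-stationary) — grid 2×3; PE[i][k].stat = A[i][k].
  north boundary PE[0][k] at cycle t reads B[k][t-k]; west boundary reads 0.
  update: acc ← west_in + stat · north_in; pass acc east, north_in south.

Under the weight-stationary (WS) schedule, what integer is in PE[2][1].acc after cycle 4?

PE[2][1].acc = 39

WS 3×2: PE[2][1] cycle-by-cycle (with neighbour feeds):
  0: (1,1).acc=0  regs=<0,0>
  0: (2,0).acc=0  regs=<0,0>
  0: (2,1).acc=0  regs=<0,0>
  1: (1,1).acc=0  regs=<0,0>
  1: (2,0).acc=0  regs=<0,0>
  1: (2,1).acc=0  regs=<0,0>
  2: (1,1).acc=55  regs=<7,55>
  2: (2,0).acc=101  regs=<2,101>
  2: (2,1).acc=0  regs=<0,0>
  3: (1,1).acc=30  regs=<2,30>
  3: (2,0).acc=49  regs=<1,49>
  3: (2,1).acc=73  regs=<2,73>
  4: (1,1).acc=0  regs=<0,0>
  4: (2,0).acc=0  regs=<0,0>
  4: (2,1).acc=39  regs=<1,39>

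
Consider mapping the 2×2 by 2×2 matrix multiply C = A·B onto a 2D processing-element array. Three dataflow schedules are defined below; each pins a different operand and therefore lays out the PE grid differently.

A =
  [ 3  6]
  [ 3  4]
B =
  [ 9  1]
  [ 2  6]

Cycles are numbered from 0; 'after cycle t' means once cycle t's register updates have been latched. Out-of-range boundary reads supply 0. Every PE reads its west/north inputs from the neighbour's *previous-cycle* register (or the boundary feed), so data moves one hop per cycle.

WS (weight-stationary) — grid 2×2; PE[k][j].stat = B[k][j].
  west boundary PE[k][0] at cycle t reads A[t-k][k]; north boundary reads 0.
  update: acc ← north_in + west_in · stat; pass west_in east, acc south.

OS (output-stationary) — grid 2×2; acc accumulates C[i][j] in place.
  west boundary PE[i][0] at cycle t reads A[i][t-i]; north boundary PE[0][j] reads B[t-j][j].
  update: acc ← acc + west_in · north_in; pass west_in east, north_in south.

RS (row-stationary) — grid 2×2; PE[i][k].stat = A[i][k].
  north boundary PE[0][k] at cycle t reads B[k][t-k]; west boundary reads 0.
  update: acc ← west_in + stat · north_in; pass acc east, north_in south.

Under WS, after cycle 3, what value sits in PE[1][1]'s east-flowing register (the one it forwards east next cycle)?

register = 4

Tracing WS — 2×2 array, target PE[1][1]:
  c0 r0c1: 0 / 0 / 0
  c0 r1c0: 0 / 0 / 0
  c0 r1c1: 0 / 0 / 0
  c1 r0c1: 3 / 3 / 3
  c1 r1c0: 39 / 6 / 39
  c1 r1c1: 0 / 0 / 0
  c2 r0c1: 3 / 3 / 3
  c2 r1c0: 35 / 4 / 35
  c2 r1c1: 39 / 6 / 39
  c3 r0c1: 0 / 0 / 0
  c3 r1c0: 0 / 0 / 0
  c3 r1c1: 27 / 4 / 27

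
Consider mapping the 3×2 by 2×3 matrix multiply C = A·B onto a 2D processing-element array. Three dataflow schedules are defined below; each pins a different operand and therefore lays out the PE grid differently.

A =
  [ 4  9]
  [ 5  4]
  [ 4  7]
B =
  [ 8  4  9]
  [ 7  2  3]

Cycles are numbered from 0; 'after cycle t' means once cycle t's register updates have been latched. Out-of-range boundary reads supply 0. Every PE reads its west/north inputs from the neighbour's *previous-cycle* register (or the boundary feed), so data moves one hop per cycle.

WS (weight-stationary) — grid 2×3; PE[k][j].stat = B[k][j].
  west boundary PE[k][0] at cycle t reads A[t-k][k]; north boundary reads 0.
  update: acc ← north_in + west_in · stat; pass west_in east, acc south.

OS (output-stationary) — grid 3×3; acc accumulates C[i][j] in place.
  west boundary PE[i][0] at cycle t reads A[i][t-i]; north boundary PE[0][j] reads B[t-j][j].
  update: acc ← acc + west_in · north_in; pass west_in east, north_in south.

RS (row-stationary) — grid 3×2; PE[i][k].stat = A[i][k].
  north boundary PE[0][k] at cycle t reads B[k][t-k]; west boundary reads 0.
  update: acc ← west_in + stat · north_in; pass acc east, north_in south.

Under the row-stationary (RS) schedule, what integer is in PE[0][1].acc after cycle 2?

RS 3×2: PE[0][1] cycle-by-cycle (with neighbour feeds):
  t=0 PE[0][0]: acc=32 h=32 v=8
  t=0 PE[0][1]: acc=0 h=0 v=0
  t=1 PE[0][0]: acc=16 h=16 v=4
  t=1 PE[0][1]: acc=95 h=95 v=7
  t=2 PE[0][0]: acc=36 h=36 v=9
  t=2 PE[0][1]: acc=34 h=34 v=2

PE[0][1].acc = 34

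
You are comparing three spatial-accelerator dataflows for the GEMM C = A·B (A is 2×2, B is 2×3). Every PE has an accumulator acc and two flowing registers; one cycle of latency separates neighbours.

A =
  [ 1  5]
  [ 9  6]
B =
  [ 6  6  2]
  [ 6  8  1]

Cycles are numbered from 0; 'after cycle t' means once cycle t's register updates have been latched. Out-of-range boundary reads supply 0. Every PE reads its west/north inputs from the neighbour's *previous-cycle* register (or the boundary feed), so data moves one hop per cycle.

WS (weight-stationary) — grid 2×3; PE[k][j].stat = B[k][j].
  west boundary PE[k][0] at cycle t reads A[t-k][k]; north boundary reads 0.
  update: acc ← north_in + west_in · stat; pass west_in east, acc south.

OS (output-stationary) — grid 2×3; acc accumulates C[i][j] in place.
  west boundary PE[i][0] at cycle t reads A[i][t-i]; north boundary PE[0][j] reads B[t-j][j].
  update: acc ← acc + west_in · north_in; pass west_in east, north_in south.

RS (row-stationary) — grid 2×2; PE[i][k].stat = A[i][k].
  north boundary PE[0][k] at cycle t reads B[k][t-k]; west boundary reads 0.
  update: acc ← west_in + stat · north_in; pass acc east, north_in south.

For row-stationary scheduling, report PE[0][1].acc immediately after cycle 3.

RS on a 2×2 grid — tracing PE[0][1] and its feeders:
  [0] (0,0) acc=6 (h:6 v:6)
  [0] (0,1) acc=0 (h:0 v:0)
  [1] (0,0) acc=6 (h:6 v:6)
  [1] (0,1) acc=36 (h:36 v:6)
  [2] (0,0) acc=2 (h:2 v:2)
  [2] (0,1) acc=46 (h:46 v:8)
  [3] (0,0) acc=0 (h:0 v:0)
  [3] (0,1) acc=7 (h:7 v:1)

PE[0][1].acc = 7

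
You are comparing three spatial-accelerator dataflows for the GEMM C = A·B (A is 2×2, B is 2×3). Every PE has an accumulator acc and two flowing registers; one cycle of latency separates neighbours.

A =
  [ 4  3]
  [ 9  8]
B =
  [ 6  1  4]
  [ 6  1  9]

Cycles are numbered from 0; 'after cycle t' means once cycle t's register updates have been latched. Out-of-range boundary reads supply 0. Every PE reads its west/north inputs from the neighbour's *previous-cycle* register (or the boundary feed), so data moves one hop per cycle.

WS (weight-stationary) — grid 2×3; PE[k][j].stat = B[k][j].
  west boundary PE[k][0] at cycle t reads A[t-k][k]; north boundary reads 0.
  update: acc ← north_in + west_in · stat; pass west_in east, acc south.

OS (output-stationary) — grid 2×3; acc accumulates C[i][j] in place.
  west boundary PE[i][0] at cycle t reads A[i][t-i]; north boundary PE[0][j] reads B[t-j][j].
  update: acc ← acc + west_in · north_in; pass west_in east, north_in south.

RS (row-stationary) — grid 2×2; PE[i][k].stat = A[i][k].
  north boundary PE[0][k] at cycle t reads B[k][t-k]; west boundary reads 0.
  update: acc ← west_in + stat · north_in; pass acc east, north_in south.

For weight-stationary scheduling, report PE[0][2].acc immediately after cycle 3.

WS (2×3). Following PE[0][2] plus its west/north inputs:
  [0] (0,1) acc=0 (h:0 v:0)
  [0] (0,2) acc=0 (h:0 v:0)
  [1] (0,1) acc=4 (h:4 v:4)
  [1] (0,2) acc=0 (h:0 v:0)
  [2] (0,1) acc=9 (h:9 v:9)
  [2] (0,2) acc=16 (h:4 v:16)
  [3] (0,1) acc=0 (h:0 v:0)
  [3] (0,2) acc=36 (h:9 v:36)

PE[0][2].acc = 36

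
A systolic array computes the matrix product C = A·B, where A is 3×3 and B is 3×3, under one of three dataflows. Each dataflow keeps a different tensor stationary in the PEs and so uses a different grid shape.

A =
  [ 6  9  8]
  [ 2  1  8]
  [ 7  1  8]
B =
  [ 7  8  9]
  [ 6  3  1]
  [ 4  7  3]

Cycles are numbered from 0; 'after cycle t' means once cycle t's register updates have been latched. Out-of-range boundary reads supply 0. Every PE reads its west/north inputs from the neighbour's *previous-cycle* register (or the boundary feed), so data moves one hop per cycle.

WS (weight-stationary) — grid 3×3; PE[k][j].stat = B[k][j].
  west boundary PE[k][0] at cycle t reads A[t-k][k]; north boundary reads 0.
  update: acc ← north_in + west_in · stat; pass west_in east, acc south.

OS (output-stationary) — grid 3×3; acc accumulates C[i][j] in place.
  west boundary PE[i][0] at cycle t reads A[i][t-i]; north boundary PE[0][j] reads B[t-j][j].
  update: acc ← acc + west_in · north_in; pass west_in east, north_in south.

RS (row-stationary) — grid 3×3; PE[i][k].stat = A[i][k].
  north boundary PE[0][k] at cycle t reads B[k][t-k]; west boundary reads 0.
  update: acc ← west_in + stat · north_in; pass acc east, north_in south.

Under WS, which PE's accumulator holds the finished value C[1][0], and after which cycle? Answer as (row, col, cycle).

WS — PE[2][0] is where C[1][0] collects:
  t=0 PE[2][0]: acc=0 h=0 v=0
  t=1 PE[2][0]: acc=0 h=0 v=0
  t=2 PE[2][0]: acc=128 h=8 v=128
  t=3 PE[2][0]: acc=52 h=8 v=52

(row, col, cycle) = (2, 0, 3)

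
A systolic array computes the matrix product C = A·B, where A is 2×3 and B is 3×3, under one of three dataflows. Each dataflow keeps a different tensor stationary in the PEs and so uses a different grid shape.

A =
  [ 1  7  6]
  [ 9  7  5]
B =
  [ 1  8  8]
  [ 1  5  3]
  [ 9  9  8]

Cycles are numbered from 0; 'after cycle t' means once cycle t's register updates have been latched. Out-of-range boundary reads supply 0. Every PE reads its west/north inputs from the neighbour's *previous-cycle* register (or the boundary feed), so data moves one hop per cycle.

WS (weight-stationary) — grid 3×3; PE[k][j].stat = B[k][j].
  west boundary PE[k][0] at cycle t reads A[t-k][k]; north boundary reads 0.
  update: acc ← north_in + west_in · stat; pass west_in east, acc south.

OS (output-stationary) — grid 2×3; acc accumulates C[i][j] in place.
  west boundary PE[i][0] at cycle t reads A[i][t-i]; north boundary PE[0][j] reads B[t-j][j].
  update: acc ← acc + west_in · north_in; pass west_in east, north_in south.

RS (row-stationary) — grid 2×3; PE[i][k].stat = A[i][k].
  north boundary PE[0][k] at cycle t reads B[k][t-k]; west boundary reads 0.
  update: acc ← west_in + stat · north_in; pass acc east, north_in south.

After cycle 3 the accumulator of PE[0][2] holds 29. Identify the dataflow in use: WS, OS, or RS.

dataflow = OS

— WS: 3×3; PE[0][2] trace:
  0: (0,2).acc=0  regs=<0,0>
  1: (0,2).acc=0  regs=<0,0>
  2: (0,2).acc=8  regs=<1,8>
  3: (0,2).acc=72  regs=<9,72>
— OS: 2×3; PE[0][2] trace:
  0: (0,2).acc=0  regs=<0,0>
  1: (0,2).acc=0  regs=<0,0>
  2: (0,2).acc=8  regs=<1,8>
  3: (0,2).acc=29  regs=<7,3>
— RS: 2×3; PE[0][2] trace:
  0: (0,2).acc=0  regs=<0,0>
  1: (0,2).acc=0  regs=<0,0>
  2: (0,2).acc=62  regs=<62,9>
  3: (0,2).acc=97  regs=<97,9>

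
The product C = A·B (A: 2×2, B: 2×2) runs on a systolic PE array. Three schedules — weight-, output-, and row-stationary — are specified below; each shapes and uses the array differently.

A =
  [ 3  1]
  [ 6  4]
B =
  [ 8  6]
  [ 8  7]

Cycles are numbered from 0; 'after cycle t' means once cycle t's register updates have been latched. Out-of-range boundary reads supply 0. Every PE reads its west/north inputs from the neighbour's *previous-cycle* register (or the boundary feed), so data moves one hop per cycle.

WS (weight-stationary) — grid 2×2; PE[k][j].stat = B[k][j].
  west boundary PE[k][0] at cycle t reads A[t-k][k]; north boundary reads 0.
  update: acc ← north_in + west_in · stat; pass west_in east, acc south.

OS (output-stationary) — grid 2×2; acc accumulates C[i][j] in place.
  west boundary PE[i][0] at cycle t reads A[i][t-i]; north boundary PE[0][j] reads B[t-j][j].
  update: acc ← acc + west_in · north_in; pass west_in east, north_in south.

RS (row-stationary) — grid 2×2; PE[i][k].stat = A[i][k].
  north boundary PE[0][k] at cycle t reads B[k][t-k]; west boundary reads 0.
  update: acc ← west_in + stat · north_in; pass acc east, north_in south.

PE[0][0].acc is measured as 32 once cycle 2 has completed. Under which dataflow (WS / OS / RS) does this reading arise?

dataflow = OS

Under WS (2×2), PE[0][0]:
  after 0 — PE[0][0] acc=24, pass-E 3, pass-S 24
  after 1 — PE[0][0] acc=48, pass-E 6, pass-S 48
  after 2 — PE[0][0] acc=0, pass-E 0, pass-S 0
Under OS (2×2), PE[0][0]:
  after 0 — PE[0][0] acc=24, pass-E 3, pass-S 8
  after 1 — PE[0][0] acc=32, pass-E 1, pass-S 8
  after 2 — PE[0][0] acc=32, pass-E 0, pass-S 0
Under RS (2×2), PE[0][0]:
  after 0 — PE[0][0] acc=24, pass-E 24, pass-S 8
  after 1 — PE[0][0] acc=18, pass-E 18, pass-S 6
  after 2 — PE[0][0] acc=0, pass-E 0, pass-S 0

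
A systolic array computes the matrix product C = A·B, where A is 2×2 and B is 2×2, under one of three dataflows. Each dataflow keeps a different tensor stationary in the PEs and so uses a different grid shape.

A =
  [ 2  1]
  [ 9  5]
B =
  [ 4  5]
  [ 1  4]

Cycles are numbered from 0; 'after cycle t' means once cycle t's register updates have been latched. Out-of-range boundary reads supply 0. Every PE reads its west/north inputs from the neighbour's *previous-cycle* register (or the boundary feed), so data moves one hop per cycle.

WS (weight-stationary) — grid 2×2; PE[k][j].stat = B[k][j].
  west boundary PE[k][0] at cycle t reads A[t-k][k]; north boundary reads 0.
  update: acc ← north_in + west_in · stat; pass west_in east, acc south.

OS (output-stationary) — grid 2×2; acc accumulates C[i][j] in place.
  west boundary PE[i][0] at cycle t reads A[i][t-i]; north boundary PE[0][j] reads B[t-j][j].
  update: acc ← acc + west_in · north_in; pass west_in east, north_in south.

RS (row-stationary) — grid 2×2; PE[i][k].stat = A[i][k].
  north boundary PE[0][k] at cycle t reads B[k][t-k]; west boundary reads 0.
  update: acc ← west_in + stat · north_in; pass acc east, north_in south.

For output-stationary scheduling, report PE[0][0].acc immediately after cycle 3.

PE[0][0].acc = 9

OS (2×2). Following PE[0][0] plus its west/north inputs:
  cycle 0: PE[0][0] → acc 8, east 2, south 4
  cycle 1: PE[0][0] → acc 9, east 1, south 1
  cycle 2: PE[0][0] → acc 9, east 0, south 0
  cycle 3: PE[0][0] → acc 9, east 0, south 0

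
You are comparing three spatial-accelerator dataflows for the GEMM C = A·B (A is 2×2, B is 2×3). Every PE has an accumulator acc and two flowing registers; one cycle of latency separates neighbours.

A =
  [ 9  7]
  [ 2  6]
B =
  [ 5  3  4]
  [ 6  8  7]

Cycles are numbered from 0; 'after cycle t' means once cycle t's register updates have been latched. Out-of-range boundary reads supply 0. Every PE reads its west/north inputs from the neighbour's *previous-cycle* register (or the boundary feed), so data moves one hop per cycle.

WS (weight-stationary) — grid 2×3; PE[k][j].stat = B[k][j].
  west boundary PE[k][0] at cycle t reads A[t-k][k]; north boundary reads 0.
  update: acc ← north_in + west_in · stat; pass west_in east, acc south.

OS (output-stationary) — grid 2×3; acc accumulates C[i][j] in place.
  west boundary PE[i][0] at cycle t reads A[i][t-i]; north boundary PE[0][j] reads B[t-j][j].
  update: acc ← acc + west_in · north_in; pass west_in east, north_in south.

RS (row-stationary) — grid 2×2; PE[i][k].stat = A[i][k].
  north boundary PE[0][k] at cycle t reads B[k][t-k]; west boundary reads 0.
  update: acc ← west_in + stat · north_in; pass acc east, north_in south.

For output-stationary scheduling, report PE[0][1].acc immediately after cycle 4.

PE[0][1].acc = 83

OS on a 2×3 grid — tracing PE[0][1] and its feeders:
  c0 r0c0: 45 / 9 / 5
  c0 r0c1: 0 / 0 / 0
  c1 r0c0: 87 / 7 / 6
  c1 r0c1: 27 / 9 / 3
  c2 r0c0: 87 / 0 / 0
  c2 r0c1: 83 / 7 / 8
  c3 r0c0: 87 / 0 / 0
  c3 r0c1: 83 / 0 / 0
  c4 r0c0: 87 / 0 / 0
  c4 r0c1: 83 / 0 / 0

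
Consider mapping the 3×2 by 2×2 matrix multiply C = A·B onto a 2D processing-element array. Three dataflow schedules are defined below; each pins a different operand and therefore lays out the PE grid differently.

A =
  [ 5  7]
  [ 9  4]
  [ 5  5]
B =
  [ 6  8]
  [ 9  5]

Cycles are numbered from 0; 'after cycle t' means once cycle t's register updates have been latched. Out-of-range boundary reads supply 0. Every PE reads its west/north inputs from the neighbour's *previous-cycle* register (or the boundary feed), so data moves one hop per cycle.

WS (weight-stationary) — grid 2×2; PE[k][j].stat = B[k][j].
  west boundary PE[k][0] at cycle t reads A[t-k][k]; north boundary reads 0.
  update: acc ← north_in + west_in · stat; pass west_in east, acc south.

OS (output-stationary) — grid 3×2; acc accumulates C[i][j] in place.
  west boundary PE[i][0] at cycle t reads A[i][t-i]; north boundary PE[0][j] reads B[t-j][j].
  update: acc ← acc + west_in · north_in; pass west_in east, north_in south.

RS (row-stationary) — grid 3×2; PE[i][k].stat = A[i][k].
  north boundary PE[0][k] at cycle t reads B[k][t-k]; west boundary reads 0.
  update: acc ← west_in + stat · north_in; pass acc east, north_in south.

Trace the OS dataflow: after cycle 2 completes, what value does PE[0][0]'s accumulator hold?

OS 3×2: PE[0][0] cycle-by-cycle (with neighbour feeds):
  [0] (0,0) acc=30 (h:5 v:6)
  [1] (0,0) acc=93 (h:7 v:9)
  [2] (0,0) acc=93 (h:0 v:0)

PE[0][0].acc = 93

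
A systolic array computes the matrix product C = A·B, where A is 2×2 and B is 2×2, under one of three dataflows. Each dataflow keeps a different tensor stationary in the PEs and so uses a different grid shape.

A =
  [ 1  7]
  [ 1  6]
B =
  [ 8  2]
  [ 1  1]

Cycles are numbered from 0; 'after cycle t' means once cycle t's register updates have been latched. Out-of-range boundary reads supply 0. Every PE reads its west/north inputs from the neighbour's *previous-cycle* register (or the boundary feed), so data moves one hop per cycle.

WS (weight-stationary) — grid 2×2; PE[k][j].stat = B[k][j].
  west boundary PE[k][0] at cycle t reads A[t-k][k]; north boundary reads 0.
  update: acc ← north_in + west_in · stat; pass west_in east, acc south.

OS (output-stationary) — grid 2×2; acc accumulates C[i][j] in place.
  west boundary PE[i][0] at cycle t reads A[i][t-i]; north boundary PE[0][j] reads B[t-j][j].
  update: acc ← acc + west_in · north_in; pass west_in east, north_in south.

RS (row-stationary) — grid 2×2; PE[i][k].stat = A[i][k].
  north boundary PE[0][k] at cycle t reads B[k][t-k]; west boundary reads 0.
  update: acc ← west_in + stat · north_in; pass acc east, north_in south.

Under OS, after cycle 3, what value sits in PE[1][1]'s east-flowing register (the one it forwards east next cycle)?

register = 6

Tracing OS — 2×2 array, target PE[1][1]:
  @0  [0,1]  acc 0  |  →0  ↓0
  @0  [1,0]  acc 0  |  →0  ↓0
  @0  [1,1]  acc 0  |  →0  ↓0
  @1  [0,1]  acc 2  |  →1  ↓2
  @1  [1,0]  acc 8  |  →1  ↓8
  @1  [1,1]  acc 0  |  →0  ↓0
  @2  [0,1]  acc 9  |  →7  ↓1
  @2  [1,0]  acc 14  |  →6  ↓1
  @2  [1,1]  acc 2  |  →1  ↓2
  @3  [0,1]  acc 9  |  →0  ↓0
  @3  [1,0]  acc 14  |  →0  ↓0
  @3  [1,1]  acc 8  |  →6  ↓1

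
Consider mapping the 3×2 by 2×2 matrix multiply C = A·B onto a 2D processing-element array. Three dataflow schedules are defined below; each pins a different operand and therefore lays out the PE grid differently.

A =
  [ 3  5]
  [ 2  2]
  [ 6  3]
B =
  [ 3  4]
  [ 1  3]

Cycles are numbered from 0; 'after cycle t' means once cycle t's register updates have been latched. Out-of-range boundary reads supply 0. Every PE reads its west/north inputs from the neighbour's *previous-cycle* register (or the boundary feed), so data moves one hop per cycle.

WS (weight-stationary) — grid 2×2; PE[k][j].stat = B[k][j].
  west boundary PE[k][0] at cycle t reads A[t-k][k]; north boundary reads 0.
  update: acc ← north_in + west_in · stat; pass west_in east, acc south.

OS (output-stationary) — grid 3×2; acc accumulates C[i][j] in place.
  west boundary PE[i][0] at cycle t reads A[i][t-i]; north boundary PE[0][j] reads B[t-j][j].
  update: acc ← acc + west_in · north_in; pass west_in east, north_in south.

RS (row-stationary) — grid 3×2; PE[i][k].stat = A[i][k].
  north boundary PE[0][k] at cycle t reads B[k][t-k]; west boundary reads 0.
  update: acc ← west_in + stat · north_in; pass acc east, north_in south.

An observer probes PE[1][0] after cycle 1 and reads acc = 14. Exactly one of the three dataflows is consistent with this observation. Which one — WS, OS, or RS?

dataflow = WS

Under WS (2×2), PE[1][0]:
  0: (1,0).acc=0  regs=<0,0>
  1: (1,0).acc=14  regs=<5,14>
Under OS (3×2), PE[1][0]:
  0: (1,0).acc=0  regs=<0,0>
  1: (1,0).acc=6  regs=<2,3>
Under RS (3×2), PE[1][0]:
  0: (1,0).acc=0  regs=<0,0>
  1: (1,0).acc=6  regs=<6,3>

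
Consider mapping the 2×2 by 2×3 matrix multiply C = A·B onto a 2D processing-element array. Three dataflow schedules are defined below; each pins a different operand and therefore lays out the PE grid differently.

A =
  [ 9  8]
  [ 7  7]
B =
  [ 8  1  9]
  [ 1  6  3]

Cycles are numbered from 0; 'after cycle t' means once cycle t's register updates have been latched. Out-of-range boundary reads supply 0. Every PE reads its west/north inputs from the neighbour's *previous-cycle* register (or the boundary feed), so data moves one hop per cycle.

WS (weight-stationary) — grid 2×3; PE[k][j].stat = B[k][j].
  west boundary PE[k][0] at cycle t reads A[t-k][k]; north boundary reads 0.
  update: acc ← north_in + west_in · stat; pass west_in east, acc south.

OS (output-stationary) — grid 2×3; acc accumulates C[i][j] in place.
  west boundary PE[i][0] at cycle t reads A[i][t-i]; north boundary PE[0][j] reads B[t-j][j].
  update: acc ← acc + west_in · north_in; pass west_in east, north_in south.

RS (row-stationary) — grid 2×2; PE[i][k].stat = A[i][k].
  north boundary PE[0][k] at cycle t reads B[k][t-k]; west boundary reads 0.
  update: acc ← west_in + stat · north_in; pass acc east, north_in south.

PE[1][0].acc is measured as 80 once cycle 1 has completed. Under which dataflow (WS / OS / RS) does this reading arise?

WS (2×3 grid), PE[1][0]:
  [0] (1,0) acc=0 (h:0 v:0)
  [1] (1,0) acc=80 (h:8 v:80)
OS (2×3 grid), PE[1][0]:
  [0] (1,0) acc=0 (h:0 v:0)
  [1] (1,0) acc=56 (h:7 v:8)
RS (2×2 grid), PE[1][0]:
  [0] (1,0) acc=0 (h:0 v:0)
  [1] (1,0) acc=56 (h:56 v:8)

dataflow = WS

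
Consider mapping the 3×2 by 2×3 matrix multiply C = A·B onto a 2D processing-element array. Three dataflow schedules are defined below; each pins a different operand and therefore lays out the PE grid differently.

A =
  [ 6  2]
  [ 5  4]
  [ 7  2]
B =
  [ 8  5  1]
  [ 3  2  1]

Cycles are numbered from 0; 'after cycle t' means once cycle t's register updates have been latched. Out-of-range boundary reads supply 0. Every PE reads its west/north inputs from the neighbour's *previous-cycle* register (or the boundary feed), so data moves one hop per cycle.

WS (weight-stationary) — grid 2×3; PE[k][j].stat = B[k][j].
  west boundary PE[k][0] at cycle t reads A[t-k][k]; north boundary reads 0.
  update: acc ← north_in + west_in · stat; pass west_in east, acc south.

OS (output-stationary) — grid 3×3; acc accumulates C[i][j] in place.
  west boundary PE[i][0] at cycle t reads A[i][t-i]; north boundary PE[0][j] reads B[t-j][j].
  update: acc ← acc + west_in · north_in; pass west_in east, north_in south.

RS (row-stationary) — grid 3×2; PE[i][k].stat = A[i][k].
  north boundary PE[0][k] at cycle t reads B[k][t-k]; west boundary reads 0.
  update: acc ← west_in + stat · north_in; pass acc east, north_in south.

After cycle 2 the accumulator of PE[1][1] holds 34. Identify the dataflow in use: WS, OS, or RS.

WS (2×3 grid), PE[1][1]:
  after 0 — PE[1][1] acc=0, pass-E 0, pass-S 0
  after 1 — PE[1][1] acc=0, pass-E 0, pass-S 0
  after 2 — PE[1][1] acc=34, pass-E 2, pass-S 34
OS (3×3 grid), PE[1][1]:
  after 0 — PE[1][1] acc=0, pass-E 0, pass-S 0
  after 1 — PE[1][1] acc=0, pass-E 0, pass-S 0
  after 2 — PE[1][1] acc=25, pass-E 5, pass-S 5
RS (3×2 grid), PE[1][1]:
  after 0 — PE[1][1] acc=0, pass-E 0, pass-S 0
  after 1 — PE[1][1] acc=0, pass-E 0, pass-S 0
  after 2 — PE[1][1] acc=52, pass-E 52, pass-S 3

dataflow = WS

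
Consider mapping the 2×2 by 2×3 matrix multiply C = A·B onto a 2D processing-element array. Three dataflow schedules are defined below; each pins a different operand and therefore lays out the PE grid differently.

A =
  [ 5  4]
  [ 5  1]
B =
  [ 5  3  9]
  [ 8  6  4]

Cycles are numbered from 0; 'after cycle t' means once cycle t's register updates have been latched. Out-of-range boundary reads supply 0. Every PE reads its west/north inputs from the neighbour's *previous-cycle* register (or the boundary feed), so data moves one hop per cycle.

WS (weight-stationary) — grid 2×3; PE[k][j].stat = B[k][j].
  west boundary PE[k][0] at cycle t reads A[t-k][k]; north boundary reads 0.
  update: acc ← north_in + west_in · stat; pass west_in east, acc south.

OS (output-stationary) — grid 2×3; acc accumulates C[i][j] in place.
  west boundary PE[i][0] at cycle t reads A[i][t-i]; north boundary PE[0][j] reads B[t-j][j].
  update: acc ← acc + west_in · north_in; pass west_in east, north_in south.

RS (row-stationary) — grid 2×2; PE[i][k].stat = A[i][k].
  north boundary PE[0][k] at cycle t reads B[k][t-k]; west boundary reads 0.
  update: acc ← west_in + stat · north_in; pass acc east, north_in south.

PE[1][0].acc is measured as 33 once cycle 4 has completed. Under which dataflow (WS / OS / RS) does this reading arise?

dataflow = OS

— WS: 2×3; PE[1][0] trace:
  0: (1,0).acc=0  regs=<0,0>
  1: (1,0).acc=57  regs=<4,57>
  2: (1,0).acc=33  regs=<1,33>
  3: (1,0).acc=0  regs=<0,0>
  4: (1,0).acc=0  regs=<0,0>
— OS: 2×3; PE[1][0] trace:
  0: (1,0).acc=0  regs=<0,0>
  1: (1,0).acc=25  regs=<5,5>
  2: (1,0).acc=33  regs=<1,8>
  3: (1,0).acc=33  regs=<0,0>
  4: (1,0).acc=33  regs=<0,0>
— RS: 2×2; PE[1][0] trace:
  0: (1,0).acc=0  regs=<0,0>
  1: (1,0).acc=25  regs=<25,5>
  2: (1,0).acc=15  regs=<15,3>
  3: (1,0).acc=45  regs=<45,9>
  4: (1,0).acc=0  regs=<0,0>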